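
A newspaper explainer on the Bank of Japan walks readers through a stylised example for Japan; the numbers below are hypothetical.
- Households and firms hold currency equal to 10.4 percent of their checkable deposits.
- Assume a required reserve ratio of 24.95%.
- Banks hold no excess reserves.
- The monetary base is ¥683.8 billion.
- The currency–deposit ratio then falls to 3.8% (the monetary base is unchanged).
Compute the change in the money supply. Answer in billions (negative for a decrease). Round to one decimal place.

¥333.3 billion

Initially m₁ = (1 + 0.104) / (0.2495 + 0.104) ≈ 3.12306, so M₁ = 3.12306 × 683.8 ≈ 2135.5484 billion.
After the change m₂ = (1 + 0.038) / (0.2495 + 0.038) ≈ 3.61043, so M₂ = 3.61043 × 683.8 ≈ 2468.812 billion.
ΔM = M₂ − M₁ = 2468.812 − 2135.5484 = 333.2636 billion.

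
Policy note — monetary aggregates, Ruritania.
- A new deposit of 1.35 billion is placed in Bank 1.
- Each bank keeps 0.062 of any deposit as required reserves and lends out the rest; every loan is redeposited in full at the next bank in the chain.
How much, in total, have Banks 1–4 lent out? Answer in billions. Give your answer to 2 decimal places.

4.61 billion

Bank i lends (1 − rr)^i of the original deposit: Bank 1 lends 1.35·0.9380 = 1.2663, Bank 2 lends 1.35·0.9380² ≈ 1.1878, and so on.
Summing a geometric series: total = 1.35·[0.9380·(1 − 0.9380^4) / (1 − 0.9380)] ≈ 4.6133 billion.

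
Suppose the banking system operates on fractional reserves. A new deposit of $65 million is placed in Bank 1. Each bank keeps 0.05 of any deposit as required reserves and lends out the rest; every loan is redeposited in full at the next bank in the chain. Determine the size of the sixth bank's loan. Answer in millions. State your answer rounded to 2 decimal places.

$47.78 million

Each bank lends a fraction (1 − rr) = 0.9500 of the deposit it receives, so Bank 6 receives 65·0.9500^5 and lends 65·0.9500^6 ≈ 47.7810 million.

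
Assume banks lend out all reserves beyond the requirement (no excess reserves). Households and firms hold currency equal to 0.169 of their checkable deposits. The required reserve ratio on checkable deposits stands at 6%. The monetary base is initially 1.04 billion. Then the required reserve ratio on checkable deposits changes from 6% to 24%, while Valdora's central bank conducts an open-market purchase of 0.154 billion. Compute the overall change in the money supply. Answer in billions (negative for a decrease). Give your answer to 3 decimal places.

Before: m₁ = (1 + 0.169) / (0.06 + 0.169) ≈ 5.10480, MB₁ = 1.04, so M₁ = 5.10480 × 1.04 ≈ 5.309 billion.
After: m₂ = (1 + 0.169) / (0.24 + 0.169) ≈ 2.85819, MB₂ = 1.04 + 0.154 = 1.194, so M₂ = 2.85819 × 1.194 ≈ 3.4127 billion.
ΔM = M₂ − M₁ = 3.4127 − 5.309 = -1.8963 billion.

-1.896 billion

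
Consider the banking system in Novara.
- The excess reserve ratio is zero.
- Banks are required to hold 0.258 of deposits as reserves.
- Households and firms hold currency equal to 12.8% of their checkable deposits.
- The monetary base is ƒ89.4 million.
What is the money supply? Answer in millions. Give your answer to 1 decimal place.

The money multiplier is m = (1 + c) / (rr + c) = (1 + 0.128) / (0.258 + 0.128) ≈ 2.9223.
So M = m × MB = 2.9223 × 89.4 ≈ 261.2536 million.

ƒ261.3 million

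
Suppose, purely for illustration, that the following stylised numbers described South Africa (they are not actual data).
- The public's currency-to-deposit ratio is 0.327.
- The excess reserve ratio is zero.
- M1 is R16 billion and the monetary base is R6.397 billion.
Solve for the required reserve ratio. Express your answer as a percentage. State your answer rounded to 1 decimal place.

Using m = M/MB = 16/6.397 ≈ 2.501172. Since m = (1 + c)/(c + rr + e), the denominator satisfies c + rr + e = (1 + c)/m = (1 + 0.327) / 2.501172 ≈ 0.530551.
With c = 0.327 and e = 0, the required reserve ratio is 0.530551 − 0.327 − 0 = 0.203551.

20.4%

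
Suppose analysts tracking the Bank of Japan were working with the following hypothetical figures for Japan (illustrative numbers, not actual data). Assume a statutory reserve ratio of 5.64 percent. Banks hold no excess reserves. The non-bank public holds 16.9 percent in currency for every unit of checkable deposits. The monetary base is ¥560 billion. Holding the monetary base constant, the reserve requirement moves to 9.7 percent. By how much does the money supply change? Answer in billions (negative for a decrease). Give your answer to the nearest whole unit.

Initially m₁ = (1 + 0.169) / (0.0564 + 0.169) ≈ 5.1863, so M₁ = 5.1863 × 560 = 2904.328 billion.
After the change m₂ = (1 + 0.169) / (0.097 + 0.169) ≈ 4.3947, so M₂ = 4.3947 × 560 = 2461.032 billion.
ΔM = M₂ − M₁ = 2461.032 − 2904.328 = -443.296 billion.

-443 billion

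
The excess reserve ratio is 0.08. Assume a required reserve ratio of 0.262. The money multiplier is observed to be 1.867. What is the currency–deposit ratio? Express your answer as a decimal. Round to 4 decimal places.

Using m = 1.867. From m = (1 + c)/(c + rr + e), rearranging gives 1 + c = m·(c + rr + e), so c·(1 − m) = m·(rr + e) − 1.
Hence c = [m·(rr + e) − 1]/(1 − m) = [1.867 × (0.262 + 0.08) − 1] / (1 − 1.867) ≈ 0.416939.

0.4169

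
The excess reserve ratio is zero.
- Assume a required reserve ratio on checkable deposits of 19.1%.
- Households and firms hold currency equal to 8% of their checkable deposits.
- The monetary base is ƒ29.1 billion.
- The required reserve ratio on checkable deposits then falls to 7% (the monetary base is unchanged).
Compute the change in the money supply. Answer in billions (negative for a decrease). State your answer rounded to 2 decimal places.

ƒ93.55 billion

Initially m₁ = (1 + 0.08) / (0.191 + 0.08) ≈ 3.98524, so M₁ = 3.98524 × 29.1 ≈ 115.9705 billion.
After the change m₂ = (1 + 0.08) / (0.07 + 0.08) = 7.2, so M₂ = 7.2 × 29.1 = 209.52 billion.
ΔM = M₂ − M₁ = 209.52 − 115.9705 = 93.5495 billion.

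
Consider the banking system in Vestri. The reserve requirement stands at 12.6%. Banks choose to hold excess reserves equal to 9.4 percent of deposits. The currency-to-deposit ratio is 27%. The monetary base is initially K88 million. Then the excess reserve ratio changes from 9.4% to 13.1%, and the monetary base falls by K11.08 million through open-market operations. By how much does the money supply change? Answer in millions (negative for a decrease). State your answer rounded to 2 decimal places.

Before: m₁ = (1 + 0.27) / (0.126 + 0.094 + 0.27) ≈ 2.59184, MB₁ = 88, so M₁ = 2.59184 × 88 ≈ 228.0819 million.
After: m₂ = (1 + 0.27) / (0.126 + 0.131 + 0.27) ≈ 2.40987, MB₂ = 88 − 11.08 = 76.92, so M₂ = 2.40987 × 76.92 ≈ 185.3672 million.
ΔM = M₂ − M₁ = 185.3672 − 228.0819 = -42.7147 million.

-42.71 million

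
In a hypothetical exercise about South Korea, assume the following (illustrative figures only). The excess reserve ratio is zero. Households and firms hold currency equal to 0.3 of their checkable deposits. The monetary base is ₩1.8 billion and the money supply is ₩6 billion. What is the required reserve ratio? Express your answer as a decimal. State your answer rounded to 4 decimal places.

Using m = M/MB = 6/1.8 ≈ 3.333333. Since m = (1 + c)/(c + rr + e), the denominator satisfies c + rr + e = (1 + c)/m = (1 + 0.3) / 3.333333 ≈ 0.390000.
With c = 0.3 and e = 0, the required reserve ratio is 0.390000 − 0.3 − 0 = 0.09.

0.0900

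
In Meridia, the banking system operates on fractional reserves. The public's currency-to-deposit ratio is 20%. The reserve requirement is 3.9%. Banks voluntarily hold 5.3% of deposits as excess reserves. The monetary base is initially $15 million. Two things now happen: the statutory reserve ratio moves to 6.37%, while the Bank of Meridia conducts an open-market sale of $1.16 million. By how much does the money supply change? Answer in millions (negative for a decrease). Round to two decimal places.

-9.20 million

Before: m₁ = (1 + 0.2) / (0.039 + 0.053 + 0.2) ≈ 4.10959, MB₁ = 15, so M₁ = 4.10959 × 15 ≈ 61.6439 million.
After: m₂ = (1 + 0.2) / (0.0637 + 0.053 + 0.2) ≈ 3.78907, MB₂ = 15 − 1.16 = 13.84, so M₂ = 3.78907 × 13.84 ≈ 52.4407 million.
ΔM = M₂ − M₁ = 52.4407 − 61.6439 = -9.2032 million.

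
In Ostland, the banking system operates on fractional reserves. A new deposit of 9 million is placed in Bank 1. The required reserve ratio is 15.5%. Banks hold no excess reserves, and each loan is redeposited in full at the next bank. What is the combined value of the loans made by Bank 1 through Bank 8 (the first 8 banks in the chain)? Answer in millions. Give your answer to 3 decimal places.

Bank i lends (1 − rr)^i of the original deposit: Bank 1 lends 9·0.8450 = 7.6050, Bank 2 lends 9·0.8450² ≈ 6.4262, and so on.
Summing a geometric series: total = 9·[0.8450·(1 − 0.8450^8) / (1 − 0.8450)] ≈ 36.3113 million.

36.311 million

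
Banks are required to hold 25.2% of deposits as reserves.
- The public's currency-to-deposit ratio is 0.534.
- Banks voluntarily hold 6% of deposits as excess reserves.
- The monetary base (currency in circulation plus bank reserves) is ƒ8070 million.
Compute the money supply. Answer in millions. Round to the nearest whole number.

The money multiplier is m = (1 + c) / (rr + e + c) = (1 + 0.534) / (0.252 + 0.06 + 0.534) ≈ 1.81324.
So M = m × MB = 1.81324 × 8070 = 14632.8468 million.

ƒ14633 million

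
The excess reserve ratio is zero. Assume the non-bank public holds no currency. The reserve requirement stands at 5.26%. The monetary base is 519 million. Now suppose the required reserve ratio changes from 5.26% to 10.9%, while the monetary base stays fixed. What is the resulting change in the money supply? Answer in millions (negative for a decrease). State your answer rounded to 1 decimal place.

-5105.5 million

Initially m₁ = 1 / (0.0526) ≈ 19.01141, so M₁ = 19.01141 × 519 ≈ 9866.9218 million.
After the change m₂ = 1 / (0.109) ≈ 9.17431, so M₂ = 9.17431 × 519 ≈ 4761.4669 million.
ΔM = M₂ − M₁ = 4761.4669 − 9866.9218 = -5105.4549 million.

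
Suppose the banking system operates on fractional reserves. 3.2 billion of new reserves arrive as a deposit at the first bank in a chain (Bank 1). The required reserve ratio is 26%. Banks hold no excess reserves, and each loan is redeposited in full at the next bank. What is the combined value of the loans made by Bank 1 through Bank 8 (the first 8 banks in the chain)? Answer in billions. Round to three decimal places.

Bank i lends (1 − rr)^i of the original deposit: Bank 1 lends 3.2·0.7400 = 2.3680, Bank 2 lends 3.2·0.7400² ≈ 1.7523, and so on.
Summing a geometric series: total = 3.2·[0.7400·(1 − 0.7400^8) / (1 − 0.7400)] ≈ 8.2887 billion.

8.289 billion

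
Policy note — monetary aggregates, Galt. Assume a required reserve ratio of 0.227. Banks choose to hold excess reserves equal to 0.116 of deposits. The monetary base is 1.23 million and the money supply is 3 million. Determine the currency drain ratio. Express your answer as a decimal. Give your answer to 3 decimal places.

Using m = M/MB = 3/1.23 ≈ 2.439024. From m = (1 + c)/(c + rr + e), rearranging gives 1 + c = m·(c + rr + e), so c·(1 − m) = m·(rr + e) − 1.
Hence c = [m·(rr + e) − 1]/(1 − m) = [2.439024 × (0.227 + 0.116) − 1] / (1 − 2.439024) ≈ 0.113559.

0.114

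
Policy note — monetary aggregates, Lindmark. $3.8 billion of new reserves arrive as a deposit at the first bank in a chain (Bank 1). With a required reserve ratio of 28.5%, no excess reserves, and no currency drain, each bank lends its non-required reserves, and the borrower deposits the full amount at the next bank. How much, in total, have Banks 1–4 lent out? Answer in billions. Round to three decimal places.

$7.042 billion

Bank i lends (1 − rr)^i of the original deposit: Bank 1 lends 3.8·0.7150 = 2.7170, Bank 2 lends 3.8·0.7150² ≈ 1.9427, and so on.
Summing a geometric series: total = 3.8·[0.7150·(1 − 0.7150^4) / (1 − 0.7150)] ≈ 7.0418 billion.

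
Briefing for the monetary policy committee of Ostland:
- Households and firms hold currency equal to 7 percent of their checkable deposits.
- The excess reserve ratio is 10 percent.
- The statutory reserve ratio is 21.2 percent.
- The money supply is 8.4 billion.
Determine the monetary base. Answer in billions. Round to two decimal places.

The money multiplier is m = (1 + c) / (rr + e + c) = (1 + 0.07) / (0.212 + 0.1 + 0.07) ≈ 2.8010.
MB = M / m = 8.4 / 2.8010 ≈ 2.9989 billion.

3.00 billion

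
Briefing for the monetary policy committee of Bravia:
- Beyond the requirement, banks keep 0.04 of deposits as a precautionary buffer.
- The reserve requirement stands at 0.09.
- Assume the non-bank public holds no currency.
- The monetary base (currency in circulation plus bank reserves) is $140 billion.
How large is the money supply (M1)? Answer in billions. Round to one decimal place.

The money multiplier is m = 1 / (rr + e) = 1 / (0.09 + 0.04) ≈ 7.69231.
So M = m × MB = 7.69231 × 140 = 1076.9234 billion.

$1076.9 billion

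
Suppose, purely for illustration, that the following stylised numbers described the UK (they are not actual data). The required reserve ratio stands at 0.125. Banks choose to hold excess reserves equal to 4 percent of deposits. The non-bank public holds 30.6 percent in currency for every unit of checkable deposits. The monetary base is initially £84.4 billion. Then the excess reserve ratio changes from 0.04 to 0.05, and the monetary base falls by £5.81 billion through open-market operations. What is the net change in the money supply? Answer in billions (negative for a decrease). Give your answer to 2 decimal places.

Before: m₁ = (1 + 0.306) / (0.125 + 0.04 + 0.306) ≈ 2.77282, MB₁ = 84.4, so M₁ = 2.77282 × 84.4 ≈ 234.026 billion.
After: m₂ = (1 + 0.306) / (0.125 + 0.05 + 0.306) ≈ 2.71518, MB₂ = 84.4 − 5.81 = 78.59, so M₂ = 2.71518 × 78.59 ≈ 213.386 billion.
ΔM = M₂ − M₁ = 213.386 − 234.026 = -20.64 billion.

-20.64 billion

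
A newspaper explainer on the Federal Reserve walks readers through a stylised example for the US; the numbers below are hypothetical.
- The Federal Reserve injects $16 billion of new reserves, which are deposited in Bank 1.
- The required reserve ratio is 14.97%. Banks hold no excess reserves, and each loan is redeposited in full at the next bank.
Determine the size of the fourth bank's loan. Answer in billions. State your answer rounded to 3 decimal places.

Each bank lends a fraction (1 − rr) = 0.8503 of the deposit it receives, so Bank 4 receives 16·0.8503^3 and lends 16·0.8503^4 ≈ 8.3639 billion.

$8.364 billion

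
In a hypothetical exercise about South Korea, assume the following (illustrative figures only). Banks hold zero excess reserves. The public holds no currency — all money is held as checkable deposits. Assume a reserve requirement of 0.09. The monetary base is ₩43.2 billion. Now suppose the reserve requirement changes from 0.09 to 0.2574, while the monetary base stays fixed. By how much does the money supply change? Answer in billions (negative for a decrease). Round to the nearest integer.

Initially m₁ = 1 / (0.09) ≈ 11.1111, so M₁ = 11.1111 × 43.2 ≈ 479.9995 billion.
After the change m₂ = 1 / (0.2574) ≈ 3.8850, so M₂ = 3.8850 × 43.2 = 167.832 billion.
ΔM = M₂ − M₁ = 167.832 − 479.9995 = -312.1675 billion.

-312 billion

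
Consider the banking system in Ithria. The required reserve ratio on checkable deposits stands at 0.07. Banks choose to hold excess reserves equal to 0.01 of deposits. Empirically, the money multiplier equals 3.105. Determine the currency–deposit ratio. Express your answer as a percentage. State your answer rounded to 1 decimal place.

35.7%

Using m = 3.105. From m = (1 + c)/(c + rr + e), rearranging gives 1 + c = m·(c + rr + e), so c·(1 − m) = m·(rr + e) − 1.
Hence c = [m·(rr + e) − 1]/(1 − m) = [3.105 × (0.07 + 0.01) − 1] / (1 − 3.105) ≈ 0.357055.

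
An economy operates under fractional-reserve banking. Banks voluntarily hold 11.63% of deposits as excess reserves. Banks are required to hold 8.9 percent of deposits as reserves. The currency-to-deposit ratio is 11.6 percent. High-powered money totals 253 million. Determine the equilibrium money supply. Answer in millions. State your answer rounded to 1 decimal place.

878.8 million

The money multiplier is m = (1 + c) / (rr + e + c) = (1 + 0.116) / (0.089 + 0.1163 + 0.116) ≈ 3.47339.
So M = m × MB = 3.47339 × 253 ≈ 878.7677 million.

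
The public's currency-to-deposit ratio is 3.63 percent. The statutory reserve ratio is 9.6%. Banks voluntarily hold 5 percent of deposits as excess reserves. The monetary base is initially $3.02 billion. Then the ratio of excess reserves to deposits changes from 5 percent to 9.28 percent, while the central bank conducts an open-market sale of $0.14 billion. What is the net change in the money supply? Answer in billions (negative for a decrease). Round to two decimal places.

-3.91 billion

Before: m₁ = (1 + 0.0363) / (0.096 + 0.05 + 0.0363) ≈ 5.6846, MB₁ = 3.02, so M₁ = 5.6846 × 3.02 ≈ 17.1675 billion.
After: m₂ = (1 + 0.0363) / (0.096 + 0.0928 + 0.0363) ≈ 4.6037, MB₂ = 3.02 − 0.14 = 2.88, so M₂ = 4.6037 × 2.88 ≈ 13.2587 billion.
ΔM = M₂ − M₁ = 13.2587 − 17.1675 = -3.9088 billion.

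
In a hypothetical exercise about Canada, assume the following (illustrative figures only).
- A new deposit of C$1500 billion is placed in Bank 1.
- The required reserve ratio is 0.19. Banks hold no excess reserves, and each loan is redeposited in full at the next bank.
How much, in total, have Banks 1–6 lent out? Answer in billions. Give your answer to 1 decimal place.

C$4588.7 billion

Bank i lends (1 − rr)^i of the original deposit: Bank 1 lends 1500·0.8100 = 1215.0000, Bank 2 lends 1500·0.8100² = 984.1500, and so on.
Summing a geometric series: total = 1500·[0.8100·(1 − 0.8100^6) / (1 − 0.8100)] ≈ 4588.6743 billion.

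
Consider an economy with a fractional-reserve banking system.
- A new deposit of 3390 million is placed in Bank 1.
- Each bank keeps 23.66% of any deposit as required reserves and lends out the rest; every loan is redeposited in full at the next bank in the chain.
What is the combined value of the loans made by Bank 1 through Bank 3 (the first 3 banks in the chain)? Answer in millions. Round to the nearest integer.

6072 million

Bank i lends (1 − rr)^i of the original deposit: Bank 1 lends 3390·0.7634 = 2587.9260, Bank 2 lends 3390·0.7634² ≈ 1975.6227, and so on.
Summing a geometric series: total = 3390·[0.7634·(1 − 0.7634^3) / (1 − 0.7634)] ≈ 6071.7391 million.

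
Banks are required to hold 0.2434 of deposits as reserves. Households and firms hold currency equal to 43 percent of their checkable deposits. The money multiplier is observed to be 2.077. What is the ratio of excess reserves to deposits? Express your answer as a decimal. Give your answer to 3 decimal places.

0.015

Using m = 2.077. Since m = (1 + c)/(c + rr + e), the denominator satisfies c + rr + e = (1 + c)/m = (1 + 0.43) / 2.077 ≈ 0.688493.
With c = 0.43 and rr = 0.2434, the ratio of excess reserves to deposits is 0.688493 − 0.43 − 0.2434 = 0.015093.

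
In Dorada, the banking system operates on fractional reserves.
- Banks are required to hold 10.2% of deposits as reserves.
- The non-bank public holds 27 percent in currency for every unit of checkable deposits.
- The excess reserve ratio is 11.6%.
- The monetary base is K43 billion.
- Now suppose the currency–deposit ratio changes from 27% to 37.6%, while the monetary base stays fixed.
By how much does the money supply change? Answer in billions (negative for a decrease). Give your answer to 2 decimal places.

Initially m₁ = (1 + 0.27) / (0.102 + 0.116 + 0.27) ≈ 2.60246, so M₁ = 2.60246 × 43 ≈ 111.9058 billion.
After the change m₂ = (1 + 0.376) / (0.102 + 0.116 + 0.376) ≈ 2.31650, so M₂ = 2.31650 × 43 = 99.6095 billion.
ΔM = M₂ − M₁ = 99.6095 − 111.9058 = -12.2963 billion.

-12.30 billion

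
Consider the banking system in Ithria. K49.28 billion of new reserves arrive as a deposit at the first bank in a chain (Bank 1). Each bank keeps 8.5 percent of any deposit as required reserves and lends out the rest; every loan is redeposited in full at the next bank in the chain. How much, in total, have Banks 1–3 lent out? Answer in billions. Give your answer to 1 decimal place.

Bank i lends (1 − rr)^i of the original deposit: Bank 1 lends 49.28·0.9150 = 45.0912, Bank 2 lends 49.28·0.9150² ≈ 41.2584, and so on.
Summing a geometric series: total = 49.28·[0.9150·(1 − 0.9150^3) / (1 − 0.9150)] ≈ 124.1011 billion.

K124.1 billion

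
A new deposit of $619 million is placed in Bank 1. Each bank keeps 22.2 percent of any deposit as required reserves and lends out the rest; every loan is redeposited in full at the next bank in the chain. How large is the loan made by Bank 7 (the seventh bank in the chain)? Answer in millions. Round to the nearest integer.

$107 million

Each bank lends a fraction (1 − rr) = 0.7780 of the deposit it receives, so Bank 7 receives 619·0.7780^6 and lends 619·0.7780^7 ≈ 106.7942 million.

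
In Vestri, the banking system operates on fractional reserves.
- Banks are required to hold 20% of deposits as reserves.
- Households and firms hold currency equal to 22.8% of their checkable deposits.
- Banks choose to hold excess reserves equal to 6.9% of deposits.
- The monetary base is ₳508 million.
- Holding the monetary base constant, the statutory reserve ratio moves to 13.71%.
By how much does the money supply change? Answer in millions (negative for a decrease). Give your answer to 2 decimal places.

Initially m₁ = (1 + 0.228) / (0.2 + 0.069 + 0.228) ≈ 2.470825, so M₁ = 2.470825 × 508 = 1255.1791 million.
After the change m₂ = (1 + 0.228) / (0.1371 + 0.069 + 0.228) ≈ 2.828841, so M₂ = 2.828841 × 508 ≈ 1437.0512 million.
ΔM = M₂ − M₁ = 1437.0512 − 1255.1791 = 181.8721 million.

₳181.87 million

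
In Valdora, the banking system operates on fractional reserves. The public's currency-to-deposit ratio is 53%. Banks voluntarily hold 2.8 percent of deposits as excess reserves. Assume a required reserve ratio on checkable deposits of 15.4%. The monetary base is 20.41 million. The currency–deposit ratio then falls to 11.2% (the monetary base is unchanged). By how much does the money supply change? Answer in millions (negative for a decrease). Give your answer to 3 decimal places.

33.338 million

Initially m₁ = (1 + 0.53) / (0.154 + 0.028 + 0.53) ≈ 2.148876, so M₁ = 2.148876 × 20.41 ≈ 43.8586 million.
After the change m₂ = (1 + 0.112) / (0.154 + 0.028 + 0.112) ≈ 3.782313, so M₂ = 3.782313 × 20.41 ≈ 77.197 million.
ΔM = M₂ − M₁ = 77.197 − 43.8586 = 33.3384 million.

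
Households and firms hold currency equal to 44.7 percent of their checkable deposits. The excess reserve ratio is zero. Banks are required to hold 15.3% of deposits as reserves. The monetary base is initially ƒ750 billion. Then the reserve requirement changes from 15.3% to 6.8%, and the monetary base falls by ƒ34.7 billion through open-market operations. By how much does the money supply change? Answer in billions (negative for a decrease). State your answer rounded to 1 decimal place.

ƒ201.0 billion

Before: m₁ = (1 + 0.447) / (0.153 + 0.447) ≈ 2.41167, MB₁ = 750, so M₁ = 2.41167 × 750 = 1808.7525 billion.
After: m₂ = (1 + 0.447) / (0.068 + 0.447) ≈ 2.80971, MB₂ = 750 − 34.7 = 715.3, so M₂ = 2.80971 × 715.3 ≈ 2009.7856 billion.
ΔM = M₂ − M₁ = 2009.7856 − 1808.7525 = 201.0331 billion.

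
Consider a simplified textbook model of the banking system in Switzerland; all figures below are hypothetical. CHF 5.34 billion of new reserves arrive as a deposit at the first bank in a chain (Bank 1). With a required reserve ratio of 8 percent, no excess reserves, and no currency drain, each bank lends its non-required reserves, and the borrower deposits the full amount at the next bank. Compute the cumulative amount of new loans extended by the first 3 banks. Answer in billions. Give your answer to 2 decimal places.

Bank i lends (1 − rr)^i of the original deposit: Bank 1 lends 5.34·0.9200 = 4.9128, Bank 2 lends 5.34·0.9200² ≈ 4.5198, and so on.
Summing a geometric series: total = 5.34·[0.9200·(1 − 0.9200^3) / (1 − 0.9200)] ≈ 13.5908 billion.

CHF 13.59 billion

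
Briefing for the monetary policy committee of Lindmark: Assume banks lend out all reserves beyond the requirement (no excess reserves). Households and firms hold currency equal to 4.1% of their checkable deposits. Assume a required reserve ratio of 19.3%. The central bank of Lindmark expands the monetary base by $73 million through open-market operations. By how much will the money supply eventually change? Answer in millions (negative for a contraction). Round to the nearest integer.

The money multiplier is m = (1 + c) / (rr + c) = (1 + 0.041) / (0.193 + 0.041) ≈ 4.4487.
The purchase adds 73 million of base, so ΔM = m × ΔMB = 4.4487 × (+73) = 324.7551 million.

$325 million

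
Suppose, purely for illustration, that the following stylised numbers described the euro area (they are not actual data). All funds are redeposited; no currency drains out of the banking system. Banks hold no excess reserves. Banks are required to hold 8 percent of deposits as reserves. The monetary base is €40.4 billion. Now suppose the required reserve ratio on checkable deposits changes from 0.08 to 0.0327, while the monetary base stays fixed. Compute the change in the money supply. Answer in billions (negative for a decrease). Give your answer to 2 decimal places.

€730.47 billion

Initially m₁ = 1 / (0.08) = 12.5, so M₁ = 12.5 × 40.4 = 505 billion.
After the change m₂ = 1 / (0.0327) ≈ 30.58104, so M₂ = 30.58104 × 40.4 ≈ 1235.474 billion.
ΔM = M₂ − M₁ = 1235.474 − 505 = 730.474 billion.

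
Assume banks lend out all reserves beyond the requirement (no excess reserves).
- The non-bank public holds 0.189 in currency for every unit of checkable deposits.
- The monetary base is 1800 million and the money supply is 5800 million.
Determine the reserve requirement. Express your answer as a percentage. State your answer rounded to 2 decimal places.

Using m = M/MB = 5800/1800 ≈ 3.222222. Since m = (1 + c)/(c + rr + e), the denominator satisfies c + rr + e = (1 + c)/m = (1 + 0.189) / 3.222222 ≈ 0.369000.
With c = 0.189 and e = 0, the reserve requirement is 0.369000 − 0.189 − 0 = 0.18.

18.00%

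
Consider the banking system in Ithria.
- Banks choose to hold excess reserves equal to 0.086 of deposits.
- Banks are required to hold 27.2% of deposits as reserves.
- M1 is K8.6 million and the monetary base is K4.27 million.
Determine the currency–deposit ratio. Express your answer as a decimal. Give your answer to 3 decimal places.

0.275

Using m = M/MB = 8.6/4.27 ≈ 2.014052. From m = (1 + c)/(c + rr + e), rearranging gives 1 + c = m·(c + rr + e), so c·(1 − m) = m·(rr + e) − 1.
Hence c = [m·(rr + e) − 1]/(1 − m) = [2.014052 × (0.272 + 0.086) − 1] / (1 − 2.014052) ≈ 0.275104.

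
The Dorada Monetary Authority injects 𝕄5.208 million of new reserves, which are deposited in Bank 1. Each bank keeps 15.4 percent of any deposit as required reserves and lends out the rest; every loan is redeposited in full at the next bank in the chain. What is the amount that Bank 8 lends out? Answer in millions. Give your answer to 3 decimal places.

Each bank lends a fraction (1 − rr) = 0.8460 of the deposit it receives, so Bank 8 receives 5.208·0.8460^7 and lends 5.208·0.8460^8 ≈ 1.3666 million.

𝕄1.367 million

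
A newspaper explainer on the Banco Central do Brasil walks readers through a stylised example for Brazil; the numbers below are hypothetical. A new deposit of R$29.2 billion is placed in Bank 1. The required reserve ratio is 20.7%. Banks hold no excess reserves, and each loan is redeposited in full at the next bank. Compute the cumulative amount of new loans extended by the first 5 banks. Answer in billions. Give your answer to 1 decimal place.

Bank i lends (1 − rr)^i of the original deposit: Bank 1 lends 29.2·0.7930 = 23.1556, Bank 2 lends 29.2·0.7930² ≈ 18.3624, and so on.
Summing a geometric series: total = 29.2·[0.7930·(1 − 0.7930^5) / (1 − 0.7930)] ≈ 76.7834 billion.

R$76.8 billion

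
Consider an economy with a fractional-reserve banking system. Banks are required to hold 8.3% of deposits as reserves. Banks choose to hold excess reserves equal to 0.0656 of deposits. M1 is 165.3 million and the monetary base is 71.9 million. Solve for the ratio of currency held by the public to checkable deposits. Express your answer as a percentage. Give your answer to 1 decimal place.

50.7%

Using m = M/MB = 165.3/71.9 ≈ 2.299026. From m = (1 + c)/(c + rr + e), rearranging gives 1 + c = m·(c + rr + e), so c·(1 − m) = m·(rr + e) − 1.
Hence c = [m·(rr + e) − 1]/(1 − m) = [2.299026 × (0.083 + 0.0656) − 1] / (1 − 2.299026) ≈ 0.506814.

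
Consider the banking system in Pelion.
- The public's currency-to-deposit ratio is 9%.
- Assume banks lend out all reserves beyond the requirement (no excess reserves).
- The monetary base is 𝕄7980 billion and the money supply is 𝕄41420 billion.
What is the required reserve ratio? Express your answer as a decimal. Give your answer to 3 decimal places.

0.120

Using m = M/MB = 41420/7980 ≈ 5.190476. Since m = (1 + c)/(c + rr + e), the denominator satisfies c + rr + e = (1 + c)/m = (1 + 0.09) / 5.190476 ≈ 0.210000.
With c = 0.09 and e = 0, the required reserve ratio is 0.210000 − 0.09 − 0 = 0.12.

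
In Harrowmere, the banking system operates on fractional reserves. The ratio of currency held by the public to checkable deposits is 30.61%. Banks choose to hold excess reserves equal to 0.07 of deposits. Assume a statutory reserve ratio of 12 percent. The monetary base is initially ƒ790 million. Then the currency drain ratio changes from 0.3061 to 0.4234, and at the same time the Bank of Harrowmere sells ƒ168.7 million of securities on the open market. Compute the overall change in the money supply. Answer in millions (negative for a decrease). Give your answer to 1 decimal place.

Before: m₁ = (1 + 0.3061) / (0.12 + 0.07 + 0.3061) ≈ 2.63274, MB₁ = 790, so M₁ = 2.63274 × 790 = 2079.8646 million.
After: m₂ = (1 + 0.4234) / (0.12 + 0.07 + 0.4234) ≈ 2.32051, MB₂ = 790 − 168.7 = 621.3, so M₂ = 2.32051 × 621.3 ≈ 1441.7329 million.
ΔM = M₂ − M₁ = 1441.7329 − 2079.8646 = -638.1317 million.

-638.1 million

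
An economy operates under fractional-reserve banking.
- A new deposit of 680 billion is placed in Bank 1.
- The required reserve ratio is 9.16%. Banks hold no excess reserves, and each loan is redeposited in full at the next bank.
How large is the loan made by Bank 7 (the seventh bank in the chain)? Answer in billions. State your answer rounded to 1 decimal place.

347.1 billion

Each bank lends a fraction (1 − rr) = 0.9084 of the deposit it receives, so Bank 7 receives 680·0.9084^6 and lends 680·0.9084^7 ≈ 347.0953 billion.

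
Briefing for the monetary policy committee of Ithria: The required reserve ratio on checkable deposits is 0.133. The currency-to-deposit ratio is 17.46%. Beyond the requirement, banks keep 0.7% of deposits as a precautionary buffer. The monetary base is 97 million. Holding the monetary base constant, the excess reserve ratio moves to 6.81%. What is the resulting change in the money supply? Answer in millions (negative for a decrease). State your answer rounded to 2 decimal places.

Initially m₁ = (1 + 0.1746) / (0.133 + 0.007 + 0.1746) ≈ 3.73363, so M₁ = 3.73363 × 97 ≈ 362.1621 million.
After the change m₂ = (1 + 0.1746) / (0.133 + 0.0681 + 0.1746) ≈ 3.12643, so M₂ = 3.12643 × 97 ≈ 303.2637 million.
ΔM = M₂ − M₁ = 303.2637 − 362.1621 = -58.8984 million.

-58.90 million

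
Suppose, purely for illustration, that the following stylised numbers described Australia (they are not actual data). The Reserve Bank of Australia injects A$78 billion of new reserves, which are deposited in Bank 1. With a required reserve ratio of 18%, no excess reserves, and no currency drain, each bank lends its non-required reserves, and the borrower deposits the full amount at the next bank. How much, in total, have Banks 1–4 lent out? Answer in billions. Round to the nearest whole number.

A$195 billion

Bank i lends (1 − rr)^i of the original deposit: Bank 1 lends 78·0.8200 = 63.9600, Bank 2 lends 78·0.8200² = 52.4472, and so on.
Summing a geometric series: total = 78·[0.8200·(1 − 0.8200^4) / (1 − 0.8200)] ≈ 194.6794 billion.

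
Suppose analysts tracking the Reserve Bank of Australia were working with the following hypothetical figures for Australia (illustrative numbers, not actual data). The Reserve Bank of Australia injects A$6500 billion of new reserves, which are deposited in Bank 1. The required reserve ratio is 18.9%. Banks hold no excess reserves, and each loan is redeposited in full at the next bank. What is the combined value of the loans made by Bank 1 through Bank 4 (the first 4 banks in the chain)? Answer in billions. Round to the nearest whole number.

A$15826 billion

Bank i lends (1 − rr)^i of the original deposit: Bank 1 lends 6500·0.8110 = 5271.5000, Bank 2 lends 6500·0.8110² = 4275.1865, and so on.
Summing a geometric series: total = 6500·[0.8110·(1 − 0.8110^4) / (1 − 0.8110)] ≈ 15825.7427 billion.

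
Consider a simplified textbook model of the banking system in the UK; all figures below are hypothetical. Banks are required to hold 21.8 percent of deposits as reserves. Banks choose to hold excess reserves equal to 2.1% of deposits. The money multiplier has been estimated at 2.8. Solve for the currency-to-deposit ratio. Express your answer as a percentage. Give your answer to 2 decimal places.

18.38%

Using m = 2.8. From m = (1 + c)/(c + rr + e), rearranging gives 1 + c = m·(c + rr + e), so c·(1 − m) = m·(rr + e) − 1.
Hence c = [m·(rr + e) − 1]/(1 − m) = [2.8 × (0.218 + 0.021) − 1] / (1 − 2.8) ≈ 0.183778.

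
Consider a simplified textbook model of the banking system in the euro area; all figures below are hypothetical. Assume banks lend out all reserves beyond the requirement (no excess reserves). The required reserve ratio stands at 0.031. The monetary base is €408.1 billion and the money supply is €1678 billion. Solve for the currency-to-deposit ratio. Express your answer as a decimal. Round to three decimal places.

Using m = M/MB = 1678/408.1 ≈ 4.111737. From m = (1 + c)/(c + rr + e), rearranging gives 1 + c = m·(c + rr + e), so c·(1 − m) = m·(rr + e) − 1.
Hence c = [m·(rr + e) − 1]/(1 − m) = [4.111737 × (0.031 + 0) − 1] / (1 − 4.111737) ≈ 0.280402.

0.280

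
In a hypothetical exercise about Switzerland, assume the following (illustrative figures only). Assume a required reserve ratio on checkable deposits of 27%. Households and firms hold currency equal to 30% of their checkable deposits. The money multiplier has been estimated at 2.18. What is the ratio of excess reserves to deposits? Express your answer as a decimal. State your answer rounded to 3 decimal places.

Using m = 2.18. Since m = (1 + c)/(c + rr + e), the denominator satisfies c + rr + e = (1 + c)/m = (1 + 0.3) / 2.18 ≈ 0.596330.
With c = 0.3 and rr = 0.27, the ratio of excess reserves to deposits is 0.596330 − 0.3 − 0.27 = 0.02633.

0.026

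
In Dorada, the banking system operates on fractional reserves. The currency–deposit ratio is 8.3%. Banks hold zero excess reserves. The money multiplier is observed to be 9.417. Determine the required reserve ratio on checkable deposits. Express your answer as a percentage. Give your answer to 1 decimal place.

3.2%

Using m = 9.417. Since m = (1 + c)/(c + rr + e), the denominator satisfies c + rr + e = (1 + c)/m = (1 + 0.083) / 9.417 ≈ 0.115005.
With c = 0.083 and e = 0, the required reserve ratio on checkable deposits is 0.115005 − 0.083 − 0 = 0.032005.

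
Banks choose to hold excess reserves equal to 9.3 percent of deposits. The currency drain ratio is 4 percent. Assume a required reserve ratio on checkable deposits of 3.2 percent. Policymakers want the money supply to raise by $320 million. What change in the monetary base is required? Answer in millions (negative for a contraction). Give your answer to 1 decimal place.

The money multiplier is m = (1 + c) / (rr + e + c) = (1 + 0.04) / (0.032 + 0.093 + 0.04) ≈ 6.30303.
ΔMB = ΔM / m = (+320) / 6.30303 ≈ 50.7692 million.

$50.8 million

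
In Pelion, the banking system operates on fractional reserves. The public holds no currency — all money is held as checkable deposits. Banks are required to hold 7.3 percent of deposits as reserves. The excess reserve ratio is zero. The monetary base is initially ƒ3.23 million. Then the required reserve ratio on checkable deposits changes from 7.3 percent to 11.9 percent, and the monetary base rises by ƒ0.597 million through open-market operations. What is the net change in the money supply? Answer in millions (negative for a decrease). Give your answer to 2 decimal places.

Before: m₁ = 1 / (0.073) ≈ 13.6986, MB₁ = 3.23, so M₁ = 13.6986 × 3.23 ≈ 44.2465 million.
After: m₂ = 1 / (0.119) ≈ 8.4034, MB₂ = 3.23 + 0.597 = 3.827, so M₂ = 8.4034 × 3.827 ≈ 32.1598 million.
ΔM = M₂ − M₁ = 32.1598 − 44.2465 = -12.0867 million.

-12.09 million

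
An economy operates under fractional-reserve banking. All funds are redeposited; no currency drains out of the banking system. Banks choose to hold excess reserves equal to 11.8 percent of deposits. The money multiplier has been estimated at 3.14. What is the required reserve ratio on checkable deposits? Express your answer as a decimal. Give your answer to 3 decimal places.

0.200

Using m = 3.14. Since m = (1 + c)/(c + rr + e), the denominator satisfies c + rr + e = (1 + c)/m = (1 + 0) / 3.14 ≈ 0.318471.
With c = 0 and e = 0.118, the required reserve ratio on checkable deposits is 0.318471 − 0 − 0.118 = 0.200471.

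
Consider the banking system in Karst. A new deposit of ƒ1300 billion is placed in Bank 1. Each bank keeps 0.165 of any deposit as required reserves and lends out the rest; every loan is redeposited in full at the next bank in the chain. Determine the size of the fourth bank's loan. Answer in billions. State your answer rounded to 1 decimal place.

Each bank lends a fraction (1 − rr) = 0.8350 of the deposit it receives, so Bank 4 receives 1300·0.8350^3 and lends 1300·0.8350^4 ≈ 631.9595 billion.

ƒ632.0 billion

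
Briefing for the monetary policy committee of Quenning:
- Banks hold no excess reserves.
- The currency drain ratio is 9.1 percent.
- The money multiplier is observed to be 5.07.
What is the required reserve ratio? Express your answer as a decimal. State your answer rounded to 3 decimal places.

0.124

Using m = 5.07. Since m = (1 + c)/(c + rr + e), the denominator satisfies c + rr + e = (1 + c)/m = (1 + 0.091) / 5.07 ≈ 0.215187.
With c = 0.091 and e = 0, the required reserve ratio is 0.215187 − 0.091 − 0 = 0.124187.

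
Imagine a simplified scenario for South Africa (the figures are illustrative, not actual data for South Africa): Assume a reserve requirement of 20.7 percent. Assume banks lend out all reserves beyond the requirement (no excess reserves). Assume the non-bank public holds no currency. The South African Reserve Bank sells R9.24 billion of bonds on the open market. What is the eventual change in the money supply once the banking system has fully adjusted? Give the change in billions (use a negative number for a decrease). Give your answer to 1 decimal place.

The simple money multiplier is m = 1/rr = 1/0.207 ≈ 4.8309.
An open-market sale reduces the monetary base by 9.24 billion, so ΔM = m × ΔMB = 4.8309 × (−9.24) ≈ -44.6375 billion.

-44.6 billion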